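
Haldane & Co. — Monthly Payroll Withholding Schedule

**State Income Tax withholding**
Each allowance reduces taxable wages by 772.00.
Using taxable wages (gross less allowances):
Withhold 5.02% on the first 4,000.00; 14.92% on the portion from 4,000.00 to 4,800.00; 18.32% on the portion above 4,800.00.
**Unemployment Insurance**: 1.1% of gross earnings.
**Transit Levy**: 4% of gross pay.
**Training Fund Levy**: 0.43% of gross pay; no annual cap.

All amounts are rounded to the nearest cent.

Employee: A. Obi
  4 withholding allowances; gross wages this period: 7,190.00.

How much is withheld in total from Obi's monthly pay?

613.63

State Income Tax: taxable = 7,190.00 − 4×772.00 = 4,102.00
  200.80 + 14.92% × (4,102.00 − 4,000.00) = 200.80 + 14.92% × 102.00 = 216.02
Unemployment Insurance: 1.1% × 7,190.00 = 79.09
Transit Levy: 4% × 7,190.00 = 287.60
Training Fund Levy: 0.43% × 7,190.00 = 30.92
Total: 216.02 + 79.09 + 287.60 + 30.92 = 613.63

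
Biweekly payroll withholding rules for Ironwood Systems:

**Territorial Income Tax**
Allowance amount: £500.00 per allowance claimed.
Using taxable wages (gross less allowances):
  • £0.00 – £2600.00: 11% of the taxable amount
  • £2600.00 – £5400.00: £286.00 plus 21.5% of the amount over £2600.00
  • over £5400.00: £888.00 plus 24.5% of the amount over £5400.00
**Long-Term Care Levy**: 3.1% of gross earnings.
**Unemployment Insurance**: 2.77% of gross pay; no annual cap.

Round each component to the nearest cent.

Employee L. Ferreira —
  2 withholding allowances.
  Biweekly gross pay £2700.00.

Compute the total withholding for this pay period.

Territorial Income Tax: taxable = £2700.00 − 2×£500.00 = £1700.00
  11% × £1700.00 = £187.00
Long-Term Care Levy: 3.1% × £2700.00 = £83.70
Unemployment Insurance: 2.77% × £2700.00 = £74.79
Total: £187.00 + £83.70 + £74.79 = £345.49

£345.49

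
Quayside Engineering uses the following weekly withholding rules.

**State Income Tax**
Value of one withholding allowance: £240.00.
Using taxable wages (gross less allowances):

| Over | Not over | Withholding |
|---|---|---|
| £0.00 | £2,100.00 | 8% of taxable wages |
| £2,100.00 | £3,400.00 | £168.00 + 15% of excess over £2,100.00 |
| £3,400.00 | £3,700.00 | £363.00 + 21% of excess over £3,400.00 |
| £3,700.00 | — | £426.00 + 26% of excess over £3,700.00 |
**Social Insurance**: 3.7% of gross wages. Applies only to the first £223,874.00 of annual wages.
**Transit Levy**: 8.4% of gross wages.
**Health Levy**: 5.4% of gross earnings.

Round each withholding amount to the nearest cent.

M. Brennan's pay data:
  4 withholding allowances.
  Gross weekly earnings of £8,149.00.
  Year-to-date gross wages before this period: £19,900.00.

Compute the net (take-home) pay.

State Income Tax: taxable = £8,149.00 − 4×£240.00 = £7,189.00
  £426.00 + 26% × (£7,189.00 − £3,700.00) = £426.00 + 26% × £3,489.00 = £1,333.14
Social Insurance: 3.7% × £8,149.00 = £301.51
Transit Levy: 8.4% × £8,149.00 = £684.52
Health Levy: 5.4% × £8,149.00 = £440.05
Total withheld: £1,333.14 + £301.51 + £684.52 + £440.05 = £2,759.22
Net pay: £8,149.00 − £2,759.22 = £5,389.78

£5,389.78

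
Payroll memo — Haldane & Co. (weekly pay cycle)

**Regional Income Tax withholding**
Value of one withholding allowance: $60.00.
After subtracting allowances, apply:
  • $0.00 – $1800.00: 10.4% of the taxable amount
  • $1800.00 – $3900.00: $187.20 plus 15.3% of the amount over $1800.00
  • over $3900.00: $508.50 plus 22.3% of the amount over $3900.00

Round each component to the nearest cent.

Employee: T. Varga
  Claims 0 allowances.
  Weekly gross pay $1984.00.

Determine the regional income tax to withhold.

Regional Income Tax: taxable = $1984.00
  $187.20 + 15.3% × ($1984.00 − $1800.00) = $187.20 + 15.3% × $184.00 = $215.35

$215.35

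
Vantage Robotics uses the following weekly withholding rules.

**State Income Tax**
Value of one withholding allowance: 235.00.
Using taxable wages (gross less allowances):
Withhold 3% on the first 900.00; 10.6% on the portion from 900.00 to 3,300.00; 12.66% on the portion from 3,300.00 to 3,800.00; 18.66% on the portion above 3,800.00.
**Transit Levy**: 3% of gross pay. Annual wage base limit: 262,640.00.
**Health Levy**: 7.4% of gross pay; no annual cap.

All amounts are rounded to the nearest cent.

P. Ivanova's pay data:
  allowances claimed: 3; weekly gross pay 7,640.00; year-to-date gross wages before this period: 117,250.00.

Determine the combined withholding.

State Income Tax: taxable = 7,640.00 − 3×235.00 = 6,935.00
  344.70 + 18.66% × (6,935.00 − 3,800.00) = 344.70 + 18.66% × 3,135.00 = 929.69
Transit Levy: 3% × 7,640.00 = 229.20
Health Levy: 7.4% × 7,640.00 = 565.36
Total: 929.69 + 229.20 + 565.36 = 1,724.25

1,724.25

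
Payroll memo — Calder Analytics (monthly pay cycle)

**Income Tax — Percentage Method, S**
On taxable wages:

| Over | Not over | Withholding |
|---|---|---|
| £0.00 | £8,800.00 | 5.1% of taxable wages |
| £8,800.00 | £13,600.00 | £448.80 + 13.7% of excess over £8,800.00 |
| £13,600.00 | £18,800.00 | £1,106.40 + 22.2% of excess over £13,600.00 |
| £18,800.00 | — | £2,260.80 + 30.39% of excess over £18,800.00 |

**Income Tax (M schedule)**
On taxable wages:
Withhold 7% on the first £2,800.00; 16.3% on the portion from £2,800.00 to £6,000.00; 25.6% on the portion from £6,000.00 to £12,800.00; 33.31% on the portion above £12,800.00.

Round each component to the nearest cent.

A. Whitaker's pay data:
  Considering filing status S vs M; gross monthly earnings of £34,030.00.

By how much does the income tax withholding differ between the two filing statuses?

Income Tax (S): taxable = £34,030.00
  £2,260.80 + 30.39% × (£34,030.00 − £18,800.00) = £2,260.80 + 30.39% × £15,230.00 = £6,889.20
Income Tax (M): taxable = £34,030.00
  £2,458.40 + 33.31% × (£34,030.00 − £12,800.00) = £2,458.40 + 33.31% × £21,230.00 = £9,530.11
Difference: |£6,889.20 − £9,530.11| = £2,640.91 (higher under M)

£2,640.91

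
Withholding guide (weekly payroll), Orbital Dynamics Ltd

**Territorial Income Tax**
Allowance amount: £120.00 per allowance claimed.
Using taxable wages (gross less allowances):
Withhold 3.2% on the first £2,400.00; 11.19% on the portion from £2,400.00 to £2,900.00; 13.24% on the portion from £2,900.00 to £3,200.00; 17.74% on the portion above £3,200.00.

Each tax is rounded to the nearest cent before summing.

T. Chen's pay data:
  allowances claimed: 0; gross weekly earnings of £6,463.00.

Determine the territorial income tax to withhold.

Territorial Income Tax: taxable = £6,463.00
  £172.47 + 17.74% × (£6,463.00 − £3,200.00) = £172.47 + 17.74% × £3,263.00 = £751.33

£751.33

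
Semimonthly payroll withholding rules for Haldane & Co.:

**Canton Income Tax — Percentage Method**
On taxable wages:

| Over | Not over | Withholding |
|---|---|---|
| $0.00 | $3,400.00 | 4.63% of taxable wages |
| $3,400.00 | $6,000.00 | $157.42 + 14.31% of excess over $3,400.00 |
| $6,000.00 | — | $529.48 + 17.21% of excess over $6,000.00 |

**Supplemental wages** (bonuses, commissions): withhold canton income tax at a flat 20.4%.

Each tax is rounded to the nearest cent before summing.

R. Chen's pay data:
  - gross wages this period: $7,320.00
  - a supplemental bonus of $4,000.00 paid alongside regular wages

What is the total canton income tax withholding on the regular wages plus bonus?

Canton Income Tax: taxable = $7,320.00
  $529.48 + 17.21% × ($7,320.00 − $6,000.00) = $529.48 + 17.21% × $1,320.00 = $756.65
Supplemental (20.4% flat on bonus): 20.4% × $4,000.00 = $816.00
Total canton income tax: $756.65 + $816.00 = $1,572.65

$1,572.65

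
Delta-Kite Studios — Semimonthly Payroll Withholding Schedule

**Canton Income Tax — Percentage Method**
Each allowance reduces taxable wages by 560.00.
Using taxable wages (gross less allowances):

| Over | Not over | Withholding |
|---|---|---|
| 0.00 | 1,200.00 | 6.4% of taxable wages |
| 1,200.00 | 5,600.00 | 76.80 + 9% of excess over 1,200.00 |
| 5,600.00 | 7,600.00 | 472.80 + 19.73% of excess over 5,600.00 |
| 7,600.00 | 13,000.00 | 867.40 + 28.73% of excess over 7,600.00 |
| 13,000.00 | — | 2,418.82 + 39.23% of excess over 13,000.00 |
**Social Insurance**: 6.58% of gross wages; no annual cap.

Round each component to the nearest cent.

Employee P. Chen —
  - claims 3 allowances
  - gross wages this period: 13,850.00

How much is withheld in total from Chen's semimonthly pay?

3,091.69

Canton Income Tax: taxable = 13,850.00 − 3×560.00 = 12,170.00
  867.40 + 28.73% × (12,170.00 − 7,600.00) = 867.40 + 28.73% × 4,570.00 = 2,180.36
Social Insurance: 6.58% × 13,850.00 = 911.33
Total: 2,180.36 + 911.33 = 3,091.69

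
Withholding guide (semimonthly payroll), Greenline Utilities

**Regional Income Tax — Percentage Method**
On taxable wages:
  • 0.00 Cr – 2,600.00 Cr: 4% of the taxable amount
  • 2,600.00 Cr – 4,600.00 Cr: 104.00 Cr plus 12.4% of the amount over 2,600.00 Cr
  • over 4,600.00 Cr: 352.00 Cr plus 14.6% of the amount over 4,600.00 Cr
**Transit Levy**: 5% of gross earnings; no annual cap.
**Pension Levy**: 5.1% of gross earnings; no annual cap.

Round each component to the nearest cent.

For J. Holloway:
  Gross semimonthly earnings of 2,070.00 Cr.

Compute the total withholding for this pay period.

291.87 Cr

Regional Income Tax: taxable = 2,070.00 Cr
  4% × 2,070.00 Cr = 82.80 Cr
Transit Levy: 5% × 2,070.00 Cr = 103.50 Cr
Pension Levy: 5.1% × 2,070.00 Cr = 105.57 Cr
Total: 82.80 Cr + 103.50 Cr + 105.57 Cr = 291.87 Cr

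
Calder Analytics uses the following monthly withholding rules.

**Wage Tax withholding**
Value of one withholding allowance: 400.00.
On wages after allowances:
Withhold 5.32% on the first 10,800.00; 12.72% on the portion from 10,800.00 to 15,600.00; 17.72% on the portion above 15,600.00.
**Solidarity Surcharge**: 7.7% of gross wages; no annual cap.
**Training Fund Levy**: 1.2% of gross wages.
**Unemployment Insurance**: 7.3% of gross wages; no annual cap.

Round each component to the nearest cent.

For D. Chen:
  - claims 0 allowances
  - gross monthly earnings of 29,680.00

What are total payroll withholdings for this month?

8,488.26

Wage Tax: taxable = 29,680.00
  1,185.12 + 17.72% × (29,680.00 − 15,600.00) = 1,185.12 + 17.72% × 14,080.00 = 3,680.10
Solidarity Surcharge: 7.7% × 29,680.00 = 2,285.36
Training Fund Levy: 1.2% × 29,680.00 = 356.16
Unemployment Insurance: 7.3% × 29,680.00 = 2,166.64
Total: 3,680.10 + 2,285.36 + 356.16 + 2,166.64 = 8,488.26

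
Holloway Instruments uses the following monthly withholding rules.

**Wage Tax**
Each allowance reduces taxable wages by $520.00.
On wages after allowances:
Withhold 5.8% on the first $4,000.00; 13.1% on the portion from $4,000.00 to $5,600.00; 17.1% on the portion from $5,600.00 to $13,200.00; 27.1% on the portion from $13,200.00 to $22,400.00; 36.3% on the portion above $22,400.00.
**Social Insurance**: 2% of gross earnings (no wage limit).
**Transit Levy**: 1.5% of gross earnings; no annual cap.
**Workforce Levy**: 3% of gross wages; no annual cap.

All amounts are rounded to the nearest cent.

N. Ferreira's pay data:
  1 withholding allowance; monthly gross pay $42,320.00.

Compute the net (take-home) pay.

$28,292.60

Wage Tax: taxable = $42,320.00 − 1×$520.00 = $41,800.00
  $4,234.40 + 36.3% × ($41,800.00 − $22,400.00) = $4,234.40 + 36.3% × $19,400.00 = $11,276.60
Social Insurance: 2% × $42,320.00 = $846.40
Transit Levy: 1.5% × $42,320.00 = $634.80
Workforce Levy: 3% × $42,320.00 = $1,269.60
Total withheld: $11,276.60 + $846.40 + $634.80 + $1,269.60 = $14,027.40
Net pay: $42,320.00 − $14,027.40 = $28,292.60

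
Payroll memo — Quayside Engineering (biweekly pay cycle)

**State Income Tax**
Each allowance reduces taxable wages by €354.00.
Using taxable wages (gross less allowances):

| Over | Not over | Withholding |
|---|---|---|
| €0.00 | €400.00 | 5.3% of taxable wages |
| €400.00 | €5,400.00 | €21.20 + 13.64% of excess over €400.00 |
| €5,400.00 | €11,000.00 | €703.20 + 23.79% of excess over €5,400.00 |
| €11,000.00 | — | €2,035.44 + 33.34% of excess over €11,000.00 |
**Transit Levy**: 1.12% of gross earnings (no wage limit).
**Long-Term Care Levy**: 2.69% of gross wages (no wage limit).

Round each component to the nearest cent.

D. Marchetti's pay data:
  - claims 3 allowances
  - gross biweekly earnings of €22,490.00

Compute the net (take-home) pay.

€16,120.99

State Income Tax: taxable = €22,490.00 − 3×€354.00 = €21,428.00
  €2,035.44 + 33.34% × (€21,428.00 − €11,000.00) = €2,035.44 + 33.34% × €10,428.00 = €5,512.14
Transit Levy: 1.12% × €22,490.00 = €251.89
Long-Term Care Levy: 2.69% × €22,490.00 = €604.98
Total withheld: €5,512.14 + €251.89 + €604.98 = €6,369.01
Net pay: €22,490.00 − €6,369.01 = €16,120.99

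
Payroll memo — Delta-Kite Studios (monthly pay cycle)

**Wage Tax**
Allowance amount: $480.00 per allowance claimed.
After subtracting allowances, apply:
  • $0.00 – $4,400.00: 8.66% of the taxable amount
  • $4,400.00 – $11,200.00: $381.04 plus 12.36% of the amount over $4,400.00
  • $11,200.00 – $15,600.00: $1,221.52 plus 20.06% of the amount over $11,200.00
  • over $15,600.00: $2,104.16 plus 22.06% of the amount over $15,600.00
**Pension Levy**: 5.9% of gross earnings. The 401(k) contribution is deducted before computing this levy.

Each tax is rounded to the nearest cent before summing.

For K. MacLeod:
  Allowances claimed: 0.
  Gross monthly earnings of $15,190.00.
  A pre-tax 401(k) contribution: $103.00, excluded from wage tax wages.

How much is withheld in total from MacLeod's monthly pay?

Wage Tax: taxable = $15,190.00 − $103.00 = $15,087.00
  $1,221.52 + 20.06% × ($15,087.00 − $11,200.00) = $1,221.52 + 20.06% × $3,887.00 = $2,001.25
Pension Levy: 5.9% × $15,087.00 = $890.13
Total: $2,001.25 + $890.13 = $2,891.38

$2,891.38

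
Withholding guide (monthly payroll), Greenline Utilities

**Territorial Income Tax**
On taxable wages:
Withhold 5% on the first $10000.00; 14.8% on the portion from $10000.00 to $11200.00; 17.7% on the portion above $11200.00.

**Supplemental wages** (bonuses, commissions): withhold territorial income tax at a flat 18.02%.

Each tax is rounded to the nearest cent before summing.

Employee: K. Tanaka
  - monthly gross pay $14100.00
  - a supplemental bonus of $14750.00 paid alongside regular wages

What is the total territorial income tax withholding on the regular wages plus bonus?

Territorial Income Tax: taxable = $14100.00
  $677.60 + 17.7% × ($14100.00 − $11200.00) = $677.60 + 17.7% × $2900.00 = $1190.90
Supplemental (18.02% flat on bonus): 18.02% × $14750.00 = $2657.95
Total territorial income tax: $1190.90 + $2657.95 = $3848.85

$3848.85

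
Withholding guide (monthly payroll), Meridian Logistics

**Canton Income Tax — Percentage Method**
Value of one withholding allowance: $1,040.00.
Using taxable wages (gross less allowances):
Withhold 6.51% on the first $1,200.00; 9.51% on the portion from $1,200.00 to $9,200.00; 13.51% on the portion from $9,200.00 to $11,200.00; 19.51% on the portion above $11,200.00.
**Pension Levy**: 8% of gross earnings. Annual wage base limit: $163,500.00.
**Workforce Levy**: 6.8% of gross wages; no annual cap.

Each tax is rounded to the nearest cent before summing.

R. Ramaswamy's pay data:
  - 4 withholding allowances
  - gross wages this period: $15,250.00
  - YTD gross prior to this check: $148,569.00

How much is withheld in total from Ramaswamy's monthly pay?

Canton Income Tax: taxable = $15,250.00 − 4×$1,040.00 = $11,090.00
  $838.92 + 13.51% × ($11,090.00 − $9,200.00) = $838.92 + 13.51% × $1,890.00 = $1,094.26
Pension Levy: cap $163,500.00 − YTD $148,569.00 = $14,931.00 subject; 8% × $14,931.00 = $1,194.48
Workforce Levy: 6.8% × $15,250.00 = $1,037.00
Total: $1,094.26 + $1,194.48 + $1,037.00 = $3,325.74

$3,325.74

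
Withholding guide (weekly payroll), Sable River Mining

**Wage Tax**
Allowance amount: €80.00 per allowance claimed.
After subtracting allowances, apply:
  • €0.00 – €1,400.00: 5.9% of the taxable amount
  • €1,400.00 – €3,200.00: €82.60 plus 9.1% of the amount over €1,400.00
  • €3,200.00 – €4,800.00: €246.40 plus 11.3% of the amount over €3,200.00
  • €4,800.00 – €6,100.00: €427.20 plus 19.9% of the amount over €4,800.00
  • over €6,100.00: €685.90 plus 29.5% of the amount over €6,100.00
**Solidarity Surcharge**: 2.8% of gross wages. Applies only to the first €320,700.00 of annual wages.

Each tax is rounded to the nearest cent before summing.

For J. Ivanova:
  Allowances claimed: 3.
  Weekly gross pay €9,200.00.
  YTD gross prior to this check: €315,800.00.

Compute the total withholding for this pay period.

€1,666.80

Wage Tax: taxable = €9,200.00 − 3×€80.00 = €8,960.00
  €685.90 + 29.5% × (€8,960.00 − €6,100.00) = €685.90 + 29.5% × €2,860.00 = €1,529.60
Solidarity Surcharge: cap €320,700.00 − YTD €315,800.00 = €4,900.00 subject; 2.8% × €4,900.00 = €137.20
Total: €1,529.60 + €137.20 = €1,666.80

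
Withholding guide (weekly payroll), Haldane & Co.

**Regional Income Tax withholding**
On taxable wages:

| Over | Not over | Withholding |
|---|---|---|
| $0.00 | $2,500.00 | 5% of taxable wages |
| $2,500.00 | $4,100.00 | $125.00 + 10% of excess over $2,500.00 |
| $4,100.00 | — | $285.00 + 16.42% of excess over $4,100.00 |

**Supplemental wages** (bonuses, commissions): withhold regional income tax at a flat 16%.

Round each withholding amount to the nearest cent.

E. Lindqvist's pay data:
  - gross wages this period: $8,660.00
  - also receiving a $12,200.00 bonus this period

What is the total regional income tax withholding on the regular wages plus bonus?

Regional Income Tax: taxable = $8,660.00
  $285.00 + 16.42% × ($8,660.00 − $4,100.00) = $285.00 + 16.42% × $4,560.00 = $1,033.75
Supplemental (16% flat on bonus): 16% × $12,200.00 = $1,952.00
Total regional income tax: $1,033.75 + $1,952.00 = $2,985.75

$2,985.75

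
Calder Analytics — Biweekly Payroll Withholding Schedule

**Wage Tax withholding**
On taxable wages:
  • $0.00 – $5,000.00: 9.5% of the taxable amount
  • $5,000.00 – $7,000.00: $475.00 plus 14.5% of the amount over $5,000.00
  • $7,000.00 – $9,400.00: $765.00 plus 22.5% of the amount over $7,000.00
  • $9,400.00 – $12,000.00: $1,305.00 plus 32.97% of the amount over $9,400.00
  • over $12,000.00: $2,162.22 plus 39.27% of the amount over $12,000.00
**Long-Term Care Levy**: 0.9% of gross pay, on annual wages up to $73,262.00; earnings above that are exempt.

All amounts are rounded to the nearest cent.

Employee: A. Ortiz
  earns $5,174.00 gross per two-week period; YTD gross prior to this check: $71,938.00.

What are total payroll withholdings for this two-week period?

Wage Tax: taxable = $5,174.00
  $475.00 + 14.5% × ($5,174.00 − $5,000.00) = $475.00 + 14.5% × $174.00 = $500.23
Long-Term Care Levy: cap $73,262.00 − YTD $71,938.00 = $1,324.00 subject; 0.9% × $1,324.00 = $11.92
Total: $500.23 + $11.92 = $512.15

$512.15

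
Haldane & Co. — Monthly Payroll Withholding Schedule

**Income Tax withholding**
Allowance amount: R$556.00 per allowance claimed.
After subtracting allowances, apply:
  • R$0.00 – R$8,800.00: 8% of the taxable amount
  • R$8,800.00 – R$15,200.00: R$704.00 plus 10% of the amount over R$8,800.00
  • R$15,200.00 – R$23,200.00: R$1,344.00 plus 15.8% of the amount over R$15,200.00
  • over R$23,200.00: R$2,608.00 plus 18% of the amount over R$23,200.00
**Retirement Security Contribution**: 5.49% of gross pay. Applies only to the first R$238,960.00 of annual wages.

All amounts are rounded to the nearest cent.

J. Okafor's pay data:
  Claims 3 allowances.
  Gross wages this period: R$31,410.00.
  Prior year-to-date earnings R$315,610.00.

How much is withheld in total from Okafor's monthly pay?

Income Tax: taxable = R$31,410.00 − 3×R$556.00 = R$29,742.00
  R$2,608.00 + 18% × (R$29,742.00 − R$23,200.00) = R$2,608.00 + 18% × R$6,542.00 = R$3,785.56
Retirement Security Contribution: YTD R$315,610.00 ≥ cap R$238,960.00 → R$0.00
Total: R$3,785.56 + R$0.00 = R$3,785.56

R$3,785.56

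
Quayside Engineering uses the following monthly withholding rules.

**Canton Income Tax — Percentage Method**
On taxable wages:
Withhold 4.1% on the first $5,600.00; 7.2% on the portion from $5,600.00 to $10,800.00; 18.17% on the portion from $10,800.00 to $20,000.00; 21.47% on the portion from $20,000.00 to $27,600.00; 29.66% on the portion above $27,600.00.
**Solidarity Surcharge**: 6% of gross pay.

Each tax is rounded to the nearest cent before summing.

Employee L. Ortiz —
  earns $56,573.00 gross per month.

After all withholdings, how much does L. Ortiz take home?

Canton Income Tax: taxable = $56,573.00
  $3,907.36 + 29.66% × ($56,573.00 − $27,600.00) = $3,907.36 + 29.66% × $28,973.00 = $12,500.75
Solidarity Surcharge: 6% × $56,573.00 = $3,394.38
Total withheld: $12,500.75 + $3,394.38 = $15,895.13
Net pay: $56,573.00 − $15,895.13 = $40,677.87

$40,677.87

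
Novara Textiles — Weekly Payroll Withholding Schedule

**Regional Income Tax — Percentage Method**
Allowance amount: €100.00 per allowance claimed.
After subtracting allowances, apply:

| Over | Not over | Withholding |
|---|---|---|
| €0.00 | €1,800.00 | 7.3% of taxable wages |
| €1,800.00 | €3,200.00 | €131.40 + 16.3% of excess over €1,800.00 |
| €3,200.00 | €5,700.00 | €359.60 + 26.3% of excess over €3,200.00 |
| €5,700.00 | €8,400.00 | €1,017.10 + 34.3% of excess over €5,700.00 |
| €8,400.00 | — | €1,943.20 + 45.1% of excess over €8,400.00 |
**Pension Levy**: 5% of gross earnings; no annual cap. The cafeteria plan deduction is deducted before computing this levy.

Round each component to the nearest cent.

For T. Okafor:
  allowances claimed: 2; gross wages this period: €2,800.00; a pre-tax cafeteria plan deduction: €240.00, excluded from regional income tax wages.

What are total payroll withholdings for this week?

Regional Income Tax: taxable = €2,800.00 − €240.00 − 2×€100.00 = €2,360.00
  €131.40 + 16.3% × (€2,360.00 − €1,800.00) = €131.40 + 16.3% × €560.00 = €222.68
Pension Levy: 5% × €2,560.00 = €128.00
Total: €222.68 + €128.00 = €350.68

€350.68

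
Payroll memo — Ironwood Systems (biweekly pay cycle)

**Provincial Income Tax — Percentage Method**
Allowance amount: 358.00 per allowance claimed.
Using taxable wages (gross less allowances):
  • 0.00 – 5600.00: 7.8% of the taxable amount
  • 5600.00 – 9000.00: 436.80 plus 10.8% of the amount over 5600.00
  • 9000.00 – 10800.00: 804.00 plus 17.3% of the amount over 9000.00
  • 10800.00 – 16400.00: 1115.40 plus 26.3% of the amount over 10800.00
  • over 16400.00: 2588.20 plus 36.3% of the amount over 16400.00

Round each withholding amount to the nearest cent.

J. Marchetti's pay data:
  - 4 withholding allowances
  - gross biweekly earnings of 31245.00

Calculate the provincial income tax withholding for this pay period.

7457.12

Provincial Income Tax: taxable = 31245.00 − 4×358.00 = 29813.00
  2588.20 + 36.3% × (29813.00 − 16400.00) = 2588.20 + 36.3% × 13413.00 = 7457.12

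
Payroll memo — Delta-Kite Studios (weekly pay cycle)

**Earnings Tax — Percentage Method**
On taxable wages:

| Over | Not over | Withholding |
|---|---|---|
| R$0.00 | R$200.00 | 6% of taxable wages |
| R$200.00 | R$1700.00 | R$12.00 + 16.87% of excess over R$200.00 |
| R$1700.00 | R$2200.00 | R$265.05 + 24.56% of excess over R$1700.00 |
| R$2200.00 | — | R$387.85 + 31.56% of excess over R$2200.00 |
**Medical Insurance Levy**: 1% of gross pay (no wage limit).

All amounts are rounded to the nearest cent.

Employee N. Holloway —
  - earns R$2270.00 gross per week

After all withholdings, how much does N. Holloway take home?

R$1837.36

Earnings Tax: taxable = R$2270.00
  R$387.85 + 31.56% × (R$2270.00 − R$2200.00) = R$387.85 + 31.56% × R$70.00 = R$409.94
Medical Insurance Levy: 1% × R$2270.00 = R$22.70
Total withheld: R$409.94 + R$22.70 = R$432.64
Net pay: R$2270.00 − R$432.64 = R$1837.36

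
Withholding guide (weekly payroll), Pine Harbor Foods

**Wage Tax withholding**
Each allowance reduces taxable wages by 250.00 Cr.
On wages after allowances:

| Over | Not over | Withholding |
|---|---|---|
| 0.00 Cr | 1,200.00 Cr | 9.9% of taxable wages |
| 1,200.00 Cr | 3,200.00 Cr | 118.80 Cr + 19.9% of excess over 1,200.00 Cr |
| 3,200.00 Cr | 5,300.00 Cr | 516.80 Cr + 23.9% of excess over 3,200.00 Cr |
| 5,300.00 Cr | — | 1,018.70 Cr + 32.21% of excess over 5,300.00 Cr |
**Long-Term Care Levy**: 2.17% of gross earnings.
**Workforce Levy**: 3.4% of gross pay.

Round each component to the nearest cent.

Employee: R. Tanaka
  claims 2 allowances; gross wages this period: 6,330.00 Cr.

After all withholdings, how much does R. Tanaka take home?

Wage Tax: taxable = 6,330.00 Cr − 2×250.00 Cr = 5,830.00 Cr
  1,018.70 Cr + 32.21% × (5,830.00 Cr − 5,300.00 Cr) = 1,018.70 Cr + 32.21% × 530.00 Cr = 1,189.41 Cr
Long-Term Care Levy: 2.17% × 6,330.00 Cr = 137.36 Cr
Workforce Levy: 3.4% × 6,330.00 Cr = 215.22 Cr
Total withheld: 1,189.41 Cr + 137.36 Cr + 215.22 Cr = 1,541.99 Cr
Net pay: 6,330.00 Cr − 1,541.99 Cr = 4,788.01 Cr

4,788.01 Cr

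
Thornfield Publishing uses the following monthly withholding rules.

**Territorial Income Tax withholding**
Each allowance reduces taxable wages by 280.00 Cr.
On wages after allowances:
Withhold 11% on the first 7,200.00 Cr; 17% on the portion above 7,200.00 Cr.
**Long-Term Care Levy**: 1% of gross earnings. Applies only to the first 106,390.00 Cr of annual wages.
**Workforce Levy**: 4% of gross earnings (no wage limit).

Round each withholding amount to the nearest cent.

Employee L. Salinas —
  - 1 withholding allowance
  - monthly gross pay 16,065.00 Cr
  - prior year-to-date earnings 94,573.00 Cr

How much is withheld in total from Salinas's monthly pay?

3,012.22 Cr

Territorial Income Tax: taxable = 16,065.00 Cr − 1×280.00 Cr = 15,785.00 Cr
  792.00 Cr + 17% × (15,785.00 Cr − 7,200.00 Cr) = 792.00 Cr + 17% × 8,585.00 Cr = 2,251.45 Cr
Long-Term Care Levy: cap 106,390.00 Cr − YTD 94,573.00 Cr = 11,817.00 Cr subject; 1% × 11,817.00 Cr = 118.17 Cr
Workforce Levy: 4% × 16,065.00 Cr = 642.60 Cr
Total: 2,251.45 Cr + 118.17 Cr + 642.60 Cr = 3,012.22 Cr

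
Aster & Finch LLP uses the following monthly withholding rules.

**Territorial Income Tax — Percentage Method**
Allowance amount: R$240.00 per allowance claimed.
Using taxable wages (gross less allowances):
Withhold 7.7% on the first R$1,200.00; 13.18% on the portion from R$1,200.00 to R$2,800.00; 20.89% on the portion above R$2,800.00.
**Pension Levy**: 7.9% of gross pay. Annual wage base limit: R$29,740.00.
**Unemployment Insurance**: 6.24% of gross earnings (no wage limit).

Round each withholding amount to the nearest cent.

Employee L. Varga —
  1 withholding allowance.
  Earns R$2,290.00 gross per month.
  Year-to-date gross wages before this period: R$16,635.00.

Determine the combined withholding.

Territorial Income Tax: taxable = R$2,290.00 − 1×R$240.00 = R$2,050.00
  R$92.40 + 13.18% × (R$2,050.00 − R$1,200.00) = R$92.40 + 13.18% × R$850.00 = R$204.43
Pension Levy: 7.9% × R$2,290.00 = R$180.91
Unemployment Insurance: 6.24% × R$2,290.00 = R$142.90
Total: R$204.43 + R$180.91 + R$142.90 = R$528.24

R$528.24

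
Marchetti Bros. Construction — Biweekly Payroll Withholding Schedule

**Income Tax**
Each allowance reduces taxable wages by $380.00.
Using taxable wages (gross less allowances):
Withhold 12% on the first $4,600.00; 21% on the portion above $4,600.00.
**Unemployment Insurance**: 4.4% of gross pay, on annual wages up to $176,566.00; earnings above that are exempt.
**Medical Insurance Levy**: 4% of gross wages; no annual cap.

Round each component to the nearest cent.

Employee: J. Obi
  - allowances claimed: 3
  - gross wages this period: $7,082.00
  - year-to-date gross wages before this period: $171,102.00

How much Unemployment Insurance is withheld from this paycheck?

$240.42

Unemployment Insurance: cap $176,566.00 − YTD $171,102.00 = $5,464.00 subject; 4.4% × $5,464.00 = $240.42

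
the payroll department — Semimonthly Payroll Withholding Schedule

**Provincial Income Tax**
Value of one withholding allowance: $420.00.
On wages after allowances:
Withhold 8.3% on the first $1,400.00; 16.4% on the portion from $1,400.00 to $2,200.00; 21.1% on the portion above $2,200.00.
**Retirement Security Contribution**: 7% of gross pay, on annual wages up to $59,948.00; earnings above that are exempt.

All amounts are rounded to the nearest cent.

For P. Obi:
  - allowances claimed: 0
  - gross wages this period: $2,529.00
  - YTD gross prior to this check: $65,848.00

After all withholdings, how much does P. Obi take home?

Provincial Income Tax: taxable = $2,529.00
  $247.40 + 21.1% × ($2,529.00 − $2,200.00) = $247.40 + 21.1% × $329.00 = $316.82
Retirement Security Contribution: YTD $65,848.00 ≥ cap $59,948.00 → $0.00
Total withheld: $316.82 + $0.00 = $316.82
Net pay: $2,529.00 − $316.82 = $2,212.18

$2,212.18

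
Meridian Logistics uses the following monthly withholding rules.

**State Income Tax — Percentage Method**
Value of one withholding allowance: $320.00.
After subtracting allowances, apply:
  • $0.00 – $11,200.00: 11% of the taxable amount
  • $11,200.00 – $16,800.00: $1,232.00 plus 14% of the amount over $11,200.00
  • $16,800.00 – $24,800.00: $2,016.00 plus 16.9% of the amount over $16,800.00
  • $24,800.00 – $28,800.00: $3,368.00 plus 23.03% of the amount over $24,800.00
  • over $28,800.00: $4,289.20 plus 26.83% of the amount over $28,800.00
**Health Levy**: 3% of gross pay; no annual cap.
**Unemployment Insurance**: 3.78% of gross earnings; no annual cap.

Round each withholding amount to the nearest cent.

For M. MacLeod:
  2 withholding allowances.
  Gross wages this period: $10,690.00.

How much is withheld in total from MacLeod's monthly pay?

State Income Tax: taxable = $10,690.00 − 2×$320.00 = $10,050.00
  11% × $10,050.00 = $1,105.50
Health Levy: 3% × $10,690.00 = $320.70
Unemployment Insurance: 3.78% × $10,690.00 = $404.08
Total: $1,105.50 + $320.70 + $404.08 = $1,830.28

$1,830.28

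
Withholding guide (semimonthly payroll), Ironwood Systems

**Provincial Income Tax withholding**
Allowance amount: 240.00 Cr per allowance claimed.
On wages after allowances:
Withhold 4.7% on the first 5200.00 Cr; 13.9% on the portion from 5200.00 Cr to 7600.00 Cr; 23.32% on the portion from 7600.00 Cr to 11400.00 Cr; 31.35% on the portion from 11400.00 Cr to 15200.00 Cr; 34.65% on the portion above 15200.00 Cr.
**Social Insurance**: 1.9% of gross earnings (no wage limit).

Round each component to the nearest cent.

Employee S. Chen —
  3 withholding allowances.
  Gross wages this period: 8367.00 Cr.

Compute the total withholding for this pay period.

747.93 Cr

Provincial Income Tax: taxable = 8367.00 Cr − 3×240.00 Cr = 7647.00 Cr
  578.00 Cr + 23.32% × (7647.00 Cr − 7600.00 Cr) = 578.00 Cr + 23.32% × 47.00 Cr = 588.96 Cr
Social Insurance: 1.9% × 8367.00 Cr = 158.97 Cr
Total: 588.96 Cr + 158.97 Cr = 747.93 Cr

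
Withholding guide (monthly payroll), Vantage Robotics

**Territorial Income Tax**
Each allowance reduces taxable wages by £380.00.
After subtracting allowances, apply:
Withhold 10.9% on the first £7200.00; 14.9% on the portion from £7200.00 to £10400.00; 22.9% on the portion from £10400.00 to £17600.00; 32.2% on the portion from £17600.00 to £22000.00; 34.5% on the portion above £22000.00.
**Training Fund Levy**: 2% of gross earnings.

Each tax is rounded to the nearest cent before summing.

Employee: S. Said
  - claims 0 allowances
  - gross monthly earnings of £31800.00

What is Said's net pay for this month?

Territorial Income Tax: taxable = £31800.00
  £4327.20 + 34.5% × (£31800.00 − £22000.00) = £4327.20 + 34.5% × £9800.00 = £7708.20
Training Fund Levy: 2% × £31800.00 = £636.00
Total withheld: £7708.20 + £636.00 = £8344.20
Net pay: £31800.00 − £8344.20 = £23455.80

£23455.80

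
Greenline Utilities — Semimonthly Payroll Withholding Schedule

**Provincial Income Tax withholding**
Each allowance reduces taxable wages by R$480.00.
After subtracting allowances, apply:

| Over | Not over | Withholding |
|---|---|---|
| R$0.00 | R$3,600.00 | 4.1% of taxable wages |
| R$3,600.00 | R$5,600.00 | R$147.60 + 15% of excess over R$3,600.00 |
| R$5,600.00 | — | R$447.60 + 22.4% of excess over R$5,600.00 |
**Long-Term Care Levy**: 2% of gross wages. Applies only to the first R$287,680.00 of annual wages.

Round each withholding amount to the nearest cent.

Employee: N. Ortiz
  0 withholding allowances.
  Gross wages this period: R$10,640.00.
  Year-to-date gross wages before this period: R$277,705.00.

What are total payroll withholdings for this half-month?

R$1,776.06

Provincial Income Tax: taxable = R$10,640.00
  R$447.60 + 22.4% × (R$10,640.00 − R$5,600.00) = R$447.60 + 22.4% × R$5,040.00 = R$1,576.56
Long-Term Care Levy: cap R$287,680.00 − YTD R$277,705.00 = R$9,975.00 subject; 2% × R$9,975.00 = R$199.50
Total: R$1,576.56 + R$199.50 = R$1,776.06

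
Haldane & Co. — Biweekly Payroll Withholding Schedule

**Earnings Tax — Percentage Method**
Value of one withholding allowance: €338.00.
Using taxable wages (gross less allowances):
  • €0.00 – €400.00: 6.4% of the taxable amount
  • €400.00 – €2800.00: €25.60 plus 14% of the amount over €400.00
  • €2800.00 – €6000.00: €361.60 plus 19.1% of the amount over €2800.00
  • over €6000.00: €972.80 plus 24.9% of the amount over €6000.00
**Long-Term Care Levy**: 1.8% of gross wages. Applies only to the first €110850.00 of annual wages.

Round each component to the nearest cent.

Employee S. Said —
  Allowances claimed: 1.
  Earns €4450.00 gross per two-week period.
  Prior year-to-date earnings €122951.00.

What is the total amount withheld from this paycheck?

€612.19

Earnings Tax: taxable = €4450.00 − 1×€338.00 = €4112.00
  €361.60 + 19.1% × (€4112.00 − €2800.00) = €361.60 + 19.1% × €1312.00 = €612.19
Long-Term Care Levy: YTD €122951.00 ≥ cap €110850.00 → €0.00
Total: €612.19 + €0.00 = €612.19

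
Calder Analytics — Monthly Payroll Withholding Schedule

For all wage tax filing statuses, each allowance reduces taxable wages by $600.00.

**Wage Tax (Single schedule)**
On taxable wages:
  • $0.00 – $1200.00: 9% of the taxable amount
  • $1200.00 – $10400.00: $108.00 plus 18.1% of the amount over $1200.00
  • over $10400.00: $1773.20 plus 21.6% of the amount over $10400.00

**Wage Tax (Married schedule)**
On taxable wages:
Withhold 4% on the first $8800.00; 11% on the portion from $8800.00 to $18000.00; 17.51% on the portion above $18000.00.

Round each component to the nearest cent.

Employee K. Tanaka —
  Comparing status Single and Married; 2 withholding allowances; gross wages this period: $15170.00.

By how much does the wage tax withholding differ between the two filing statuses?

$1623.62

Wage Tax (Single): taxable = $15170.00 − 2×$600.00 = $13970.00
  $1773.20 + 21.6% × ($13970.00 − $10400.00) = $1773.20 + 21.6% × $3570.00 = $2544.32
Wage Tax (Married): taxable = $15170.00 − 2×$600.00 = $13970.00
  $352.00 + 11% × ($13970.00 − $8800.00) = $352.00 + 11% × $5170.00 = $920.70
Difference: |$2544.32 − $920.70| = $1623.62 (higher under Single)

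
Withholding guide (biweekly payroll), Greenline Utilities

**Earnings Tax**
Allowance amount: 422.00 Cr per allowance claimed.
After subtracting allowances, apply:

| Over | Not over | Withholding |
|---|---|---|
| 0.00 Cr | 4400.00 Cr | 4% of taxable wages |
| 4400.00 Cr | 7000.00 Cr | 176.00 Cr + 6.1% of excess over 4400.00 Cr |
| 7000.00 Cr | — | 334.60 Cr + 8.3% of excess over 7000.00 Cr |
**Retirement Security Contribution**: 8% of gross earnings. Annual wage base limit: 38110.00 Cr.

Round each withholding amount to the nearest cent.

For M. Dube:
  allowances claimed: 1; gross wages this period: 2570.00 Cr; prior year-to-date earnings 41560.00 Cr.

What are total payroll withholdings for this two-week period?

85.92 Cr

Earnings Tax: taxable = 2570.00 Cr − 1×422.00 Cr = 2148.00 Cr
  4% × 2148.00 Cr = 85.92 Cr
Retirement Security Contribution: YTD 41560.00 Cr ≥ cap 38110.00 Cr → 0.00 Cr
Total: 85.92 Cr + 0.00 Cr = 85.92 Cr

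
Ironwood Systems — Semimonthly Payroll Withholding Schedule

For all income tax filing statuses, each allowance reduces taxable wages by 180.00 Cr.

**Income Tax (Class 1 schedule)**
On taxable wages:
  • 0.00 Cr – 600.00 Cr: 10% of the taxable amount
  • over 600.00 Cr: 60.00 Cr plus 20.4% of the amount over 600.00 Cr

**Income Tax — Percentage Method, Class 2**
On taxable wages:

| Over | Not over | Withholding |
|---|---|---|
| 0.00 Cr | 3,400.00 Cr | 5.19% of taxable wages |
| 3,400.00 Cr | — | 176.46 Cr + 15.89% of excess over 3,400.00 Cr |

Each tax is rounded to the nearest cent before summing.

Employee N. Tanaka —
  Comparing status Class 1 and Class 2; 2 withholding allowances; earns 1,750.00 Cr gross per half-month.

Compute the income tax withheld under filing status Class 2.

Income Tax (Class 2): taxable = 1,750.00 Cr − 2×180.00 Cr = 1,390.00 Cr
  5.19% × 1,390.00 Cr = 72.14 Cr

72.14 Cr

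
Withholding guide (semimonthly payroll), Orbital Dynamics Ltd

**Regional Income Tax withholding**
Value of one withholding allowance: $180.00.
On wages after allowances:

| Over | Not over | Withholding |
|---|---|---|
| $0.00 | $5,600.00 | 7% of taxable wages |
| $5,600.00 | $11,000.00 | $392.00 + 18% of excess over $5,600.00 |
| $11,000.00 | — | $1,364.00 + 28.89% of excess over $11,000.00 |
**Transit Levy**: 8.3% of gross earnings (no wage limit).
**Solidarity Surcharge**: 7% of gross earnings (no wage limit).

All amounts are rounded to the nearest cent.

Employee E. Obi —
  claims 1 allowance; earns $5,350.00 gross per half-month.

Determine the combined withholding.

$1,180.45

Regional Income Tax: taxable = $5,350.00 − 1×$180.00 = $5,170.00
  7% × $5,170.00 = $361.90
Transit Levy: 8.3% × $5,350.00 = $444.05
Solidarity Surcharge: 7% × $5,350.00 = $374.50
Total: $361.90 + $444.05 + $374.50 = $1,180.45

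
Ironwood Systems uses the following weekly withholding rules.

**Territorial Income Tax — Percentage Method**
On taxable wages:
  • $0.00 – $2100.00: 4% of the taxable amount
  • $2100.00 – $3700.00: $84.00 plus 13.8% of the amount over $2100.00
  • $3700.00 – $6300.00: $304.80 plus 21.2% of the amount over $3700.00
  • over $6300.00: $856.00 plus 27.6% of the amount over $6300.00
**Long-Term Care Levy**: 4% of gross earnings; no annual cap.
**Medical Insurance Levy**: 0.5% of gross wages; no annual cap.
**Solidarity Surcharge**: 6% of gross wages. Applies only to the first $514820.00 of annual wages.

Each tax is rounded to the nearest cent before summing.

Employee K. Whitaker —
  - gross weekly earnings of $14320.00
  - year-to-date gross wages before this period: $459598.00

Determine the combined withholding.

$4573.12

Territorial Income Tax: taxable = $14320.00
  $856.00 + 27.6% × ($14320.00 − $6300.00) = $856.00 + 27.6% × $8020.00 = $3069.52
Long-Term Care Levy: 4% × $14320.00 = $572.80
Medical Insurance Levy: 0.5% × $14320.00 = $71.60
Solidarity Surcharge: 6% × $14320.00 = $859.20
Total: $3069.52 + $572.80 + $71.60 + $859.20 = $4573.12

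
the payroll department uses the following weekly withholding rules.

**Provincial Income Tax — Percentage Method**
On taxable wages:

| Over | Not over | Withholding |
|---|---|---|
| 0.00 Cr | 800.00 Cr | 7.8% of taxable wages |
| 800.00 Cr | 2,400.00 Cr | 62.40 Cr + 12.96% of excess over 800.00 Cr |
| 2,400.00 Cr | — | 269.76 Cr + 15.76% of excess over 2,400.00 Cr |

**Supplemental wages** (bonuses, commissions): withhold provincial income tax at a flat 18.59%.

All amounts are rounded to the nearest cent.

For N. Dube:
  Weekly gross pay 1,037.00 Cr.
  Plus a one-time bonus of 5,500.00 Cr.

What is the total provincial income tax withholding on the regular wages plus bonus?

1,115.57 Cr

Provincial Income Tax: taxable = 1,037.00 Cr
  62.40 Cr + 12.96% × (1,037.00 Cr − 800.00 Cr) = 62.40 Cr + 12.96% × 237.00 Cr = 93.12 Cr
Supplemental (18.59% flat on bonus): 18.59% × 5,500.00 Cr = 1,022.45 Cr
Total provincial income tax: 93.12 Cr + 1,022.45 Cr = 1,115.57 Cr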